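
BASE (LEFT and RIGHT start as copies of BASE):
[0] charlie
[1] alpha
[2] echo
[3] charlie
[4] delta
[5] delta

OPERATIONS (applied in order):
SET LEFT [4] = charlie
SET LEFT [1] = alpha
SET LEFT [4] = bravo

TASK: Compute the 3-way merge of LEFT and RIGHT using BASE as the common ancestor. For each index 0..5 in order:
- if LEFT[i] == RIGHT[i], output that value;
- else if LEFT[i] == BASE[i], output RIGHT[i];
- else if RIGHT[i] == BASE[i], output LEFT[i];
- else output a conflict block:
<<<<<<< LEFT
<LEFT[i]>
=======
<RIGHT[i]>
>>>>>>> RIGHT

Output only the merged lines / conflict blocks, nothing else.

Answer: charlie
alpha
echo
charlie
bravo
delta

Derivation:
Final LEFT:  [charlie, alpha, echo, charlie, bravo, delta]
Final RIGHT: [charlie, alpha, echo, charlie, delta, delta]
i=0: L=charlie R=charlie -> agree -> charlie
i=1: L=alpha R=alpha -> agree -> alpha
i=2: L=echo R=echo -> agree -> echo
i=3: L=charlie R=charlie -> agree -> charlie
i=4: L=bravo, R=delta=BASE -> take LEFT -> bravo
i=5: L=delta R=delta -> agree -> delta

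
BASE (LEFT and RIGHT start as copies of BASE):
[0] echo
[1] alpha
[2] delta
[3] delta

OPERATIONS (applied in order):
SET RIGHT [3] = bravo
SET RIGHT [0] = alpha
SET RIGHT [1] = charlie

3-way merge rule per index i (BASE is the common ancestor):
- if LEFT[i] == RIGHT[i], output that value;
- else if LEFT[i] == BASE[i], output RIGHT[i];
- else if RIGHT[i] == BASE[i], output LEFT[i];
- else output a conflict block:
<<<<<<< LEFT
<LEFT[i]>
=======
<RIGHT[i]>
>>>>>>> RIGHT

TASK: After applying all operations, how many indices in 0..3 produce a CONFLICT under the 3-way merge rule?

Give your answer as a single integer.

Final LEFT:  [echo, alpha, delta, delta]
Final RIGHT: [alpha, charlie, delta, bravo]
i=0: L=echo=BASE, R=alpha -> take RIGHT -> alpha
i=1: L=alpha=BASE, R=charlie -> take RIGHT -> charlie
i=2: L=delta R=delta -> agree -> delta
i=3: L=delta=BASE, R=bravo -> take RIGHT -> bravo
Conflict count: 0

Answer: 0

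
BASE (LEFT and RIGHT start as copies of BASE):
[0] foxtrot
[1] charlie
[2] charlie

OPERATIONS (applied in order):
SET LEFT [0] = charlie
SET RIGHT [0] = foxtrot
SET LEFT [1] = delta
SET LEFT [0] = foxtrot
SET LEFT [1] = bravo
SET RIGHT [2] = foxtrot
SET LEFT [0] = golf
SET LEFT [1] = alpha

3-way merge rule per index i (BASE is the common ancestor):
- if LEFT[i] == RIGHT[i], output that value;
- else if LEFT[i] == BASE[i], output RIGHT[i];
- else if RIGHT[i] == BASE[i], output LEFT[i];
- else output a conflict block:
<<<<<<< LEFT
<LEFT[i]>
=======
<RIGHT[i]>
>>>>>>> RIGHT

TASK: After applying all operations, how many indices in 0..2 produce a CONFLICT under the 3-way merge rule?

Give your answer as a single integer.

Answer: 0

Derivation:
Final LEFT:  [golf, alpha, charlie]
Final RIGHT: [foxtrot, charlie, foxtrot]
i=0: L=golf, R=foxtrot=BASE -> take LEFT -> golf
i=1: L=alpha, R=charlie=BASE -> take LEFT -> alpha
i=2: L=charlie=BASE, R=foxtrot -> take RIGHT -> foxtrot
Conflict count: 0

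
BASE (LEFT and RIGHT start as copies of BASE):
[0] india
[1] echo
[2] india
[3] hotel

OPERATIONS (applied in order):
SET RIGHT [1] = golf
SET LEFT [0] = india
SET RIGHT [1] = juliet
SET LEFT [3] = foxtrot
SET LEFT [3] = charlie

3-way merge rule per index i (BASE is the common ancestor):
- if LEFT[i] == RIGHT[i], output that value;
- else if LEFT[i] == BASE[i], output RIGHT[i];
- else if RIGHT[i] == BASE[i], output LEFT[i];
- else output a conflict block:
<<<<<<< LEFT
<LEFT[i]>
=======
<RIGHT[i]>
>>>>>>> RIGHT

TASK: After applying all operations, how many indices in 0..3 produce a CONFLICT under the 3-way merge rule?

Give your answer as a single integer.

Final LEFT:  [india, echo, india, charlie]
Final RIGHT: [india, juliet, india, hotel]
i=0: L=india R=india -> agree -> india
i=1: L=echo=BASE, R=juliet -> take RIGHT -> juliet
i=2: L=india R=india -> agree -> india
i=3: L=charlie, R=hotel=BASE -> take LEFT -> charlie
Conflict count: 0

Answer: 0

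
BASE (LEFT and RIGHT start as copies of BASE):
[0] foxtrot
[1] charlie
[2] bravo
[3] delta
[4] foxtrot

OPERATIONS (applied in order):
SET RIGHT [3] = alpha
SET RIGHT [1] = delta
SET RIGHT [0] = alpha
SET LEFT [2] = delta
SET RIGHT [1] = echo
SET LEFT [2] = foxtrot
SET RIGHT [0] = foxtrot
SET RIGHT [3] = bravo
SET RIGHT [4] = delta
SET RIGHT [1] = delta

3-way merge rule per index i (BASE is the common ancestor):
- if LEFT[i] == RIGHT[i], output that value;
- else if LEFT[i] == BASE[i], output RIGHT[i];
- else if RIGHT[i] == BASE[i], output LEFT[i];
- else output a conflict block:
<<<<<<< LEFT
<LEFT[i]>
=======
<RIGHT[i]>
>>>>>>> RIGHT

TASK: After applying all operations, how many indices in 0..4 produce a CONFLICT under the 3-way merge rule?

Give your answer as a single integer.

Final LEFT:  [foxtrot, charlie, foxtrot, delta, foxtrot]
Final RIGHT: [foxtrot, delta, bravo, bravo, delta]
i=0: L=foxtrot R=foxtrot -> agree -> foxtrot
i=1: L=charlie=BASE, R=delta -> take RIGHT -> delta
i=2: L=foxtrot, R=bravo=BASE -> take LEFT -> foxtrot
i=3: L=delta=BASE, R=bravo -> take RIGHT -> bravo
i=4: L=foxtrot=BASE, R=delta -> take RIGHT -> delta
Conflict count: 0

Answer: 0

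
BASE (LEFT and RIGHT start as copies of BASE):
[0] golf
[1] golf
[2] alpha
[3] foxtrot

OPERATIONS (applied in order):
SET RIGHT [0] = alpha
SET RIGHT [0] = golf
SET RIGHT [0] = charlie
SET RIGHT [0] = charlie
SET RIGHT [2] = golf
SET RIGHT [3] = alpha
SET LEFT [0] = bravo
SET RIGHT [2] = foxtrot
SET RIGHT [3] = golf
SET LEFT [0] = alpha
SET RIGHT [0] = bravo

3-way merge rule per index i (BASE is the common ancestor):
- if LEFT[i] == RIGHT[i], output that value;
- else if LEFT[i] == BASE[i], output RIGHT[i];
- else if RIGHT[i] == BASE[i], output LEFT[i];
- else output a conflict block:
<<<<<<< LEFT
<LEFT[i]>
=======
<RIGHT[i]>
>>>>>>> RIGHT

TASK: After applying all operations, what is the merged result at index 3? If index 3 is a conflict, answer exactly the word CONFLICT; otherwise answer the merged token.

Answer: golf

Derivation:
Final LEFT:  [alpha, golf, alpha, foxtrot]
Final RIGHT: [bravo, golf, foxtrot, golf]
i=0: BASE=golf L=alpha R=bravo all differ -> CONFLICT
i=1: L=golf R=golf -> agree -> golf
i=2: L=alpha=BASE, R=foxtrot -> take RIGHT -> foxtrot
i=3: L=foxtrot=BASE, R=golf -> take RIGHT -> golf
Index 3 -> golf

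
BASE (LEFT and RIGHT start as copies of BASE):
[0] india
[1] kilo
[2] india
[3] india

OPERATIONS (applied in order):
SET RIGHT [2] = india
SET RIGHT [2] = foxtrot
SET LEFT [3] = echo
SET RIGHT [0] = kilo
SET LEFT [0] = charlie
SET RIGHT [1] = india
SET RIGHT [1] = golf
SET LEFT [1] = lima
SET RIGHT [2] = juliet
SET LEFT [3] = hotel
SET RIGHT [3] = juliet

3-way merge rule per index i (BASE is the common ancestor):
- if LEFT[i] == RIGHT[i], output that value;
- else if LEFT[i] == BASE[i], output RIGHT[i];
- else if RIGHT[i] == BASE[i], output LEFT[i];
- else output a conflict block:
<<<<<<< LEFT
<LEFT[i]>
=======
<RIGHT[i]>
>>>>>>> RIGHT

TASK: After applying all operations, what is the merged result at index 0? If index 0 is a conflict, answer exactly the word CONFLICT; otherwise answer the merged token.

Final LEFT:  [charlie, lima, india, hotel]
Final RIGHT: [kilo, golf, juliet, juliet]
i=0: BASE=india L=charlie R=kilo all differ -> CONFLICT
i=1: BASE=kilo L=lima R=golf all differ -> CONFLICT
i=2: L=india=BASE, R=juliet -> take RIGHT -> juliet
i=3: BASE=india L=hotel R=juliet all differ -> CONFLICT
Index 0 -> CONFLICT

Answer: CONFLICT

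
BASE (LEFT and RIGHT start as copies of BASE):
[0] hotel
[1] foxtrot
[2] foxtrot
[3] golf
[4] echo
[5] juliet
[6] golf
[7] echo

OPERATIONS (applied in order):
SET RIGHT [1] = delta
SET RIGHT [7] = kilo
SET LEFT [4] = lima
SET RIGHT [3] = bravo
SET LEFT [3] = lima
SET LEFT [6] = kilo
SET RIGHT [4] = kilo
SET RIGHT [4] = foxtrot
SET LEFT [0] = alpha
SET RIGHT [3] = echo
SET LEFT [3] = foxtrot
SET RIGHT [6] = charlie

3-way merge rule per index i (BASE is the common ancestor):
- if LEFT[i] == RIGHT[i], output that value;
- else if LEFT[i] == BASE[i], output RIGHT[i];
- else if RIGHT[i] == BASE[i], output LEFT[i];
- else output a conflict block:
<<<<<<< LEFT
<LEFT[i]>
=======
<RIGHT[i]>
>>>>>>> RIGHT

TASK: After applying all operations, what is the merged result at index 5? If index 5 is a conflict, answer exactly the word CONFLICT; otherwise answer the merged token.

Final LEFT:  [alpha, foxtrot, foxtrot, foxtrot, lima, juliet, kilo, echo]
Final RIGHT: [hotel, delta, foxtrot, echo, foxtrot, juliet, charlie, kilo]
i=0: L=alpha, R=hotel=BASE -> take LEFT -> alpha
i=1: L=foxtrot=BASE, R=delta -> take RIGHT -> delta
i=2: L=foxtrot R=foxtrot -> agree -> foxtrot
i=3: BASE=golf L=foxtrot R=echo all differ -> CONFLICT
i=4: BASE=echo L=lima R=foxtrot all differ -> CONFLICT
i=5: L=juliet R=juliet -> agree -> juliet
i=6: BASE=golf L=kilo R=charlie all differ -> CONFLICT
i=7: L=echo=BASE, R=kilo -> take RIGHT -> kilo
Index 5 -> juliet

Answer: juliet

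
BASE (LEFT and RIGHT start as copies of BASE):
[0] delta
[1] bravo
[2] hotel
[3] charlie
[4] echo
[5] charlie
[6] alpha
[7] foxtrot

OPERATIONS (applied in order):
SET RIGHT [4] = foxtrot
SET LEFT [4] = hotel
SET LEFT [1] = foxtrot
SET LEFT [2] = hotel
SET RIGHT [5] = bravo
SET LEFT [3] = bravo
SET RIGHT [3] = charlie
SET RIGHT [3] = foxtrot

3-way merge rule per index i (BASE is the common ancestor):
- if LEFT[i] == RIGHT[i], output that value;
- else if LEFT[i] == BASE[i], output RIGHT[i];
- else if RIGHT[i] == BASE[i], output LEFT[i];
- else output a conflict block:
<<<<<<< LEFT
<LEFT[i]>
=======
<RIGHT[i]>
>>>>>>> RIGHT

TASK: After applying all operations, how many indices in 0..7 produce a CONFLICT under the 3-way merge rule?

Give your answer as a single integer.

Final LEFT:  [delta, foxtrot, hotel, bravo, hotel, charlie, alpha, foxtrot]
Final RIGHT: [delta, bravo, hotel, foxtrot, foxtrot, bravo, alpha, foxtrot]
i=0: L=delta R=delta -> agree -> delta
i=1: L=foxtrot, R=bravo=BASE -> take LEFT -> foxtrot
i=2: L=hotel R=hotel -> agree -> hotel
i=3: BASE=charlie L=bravo R=foxtrot all differ -> CONFLICT
i=4: BASE=echo L=hotel R=foxtrot all differ -> CONFLICT
i=5: L=charlie=BASE, R=bravo -> take RIGHT -> bravo
i=6: L=alpha R=alpha -> agree -> alpha
i=7: L=foxtrot R=foxtrot -> agree -> foxtrot
Conflict count: 2

Answer: 2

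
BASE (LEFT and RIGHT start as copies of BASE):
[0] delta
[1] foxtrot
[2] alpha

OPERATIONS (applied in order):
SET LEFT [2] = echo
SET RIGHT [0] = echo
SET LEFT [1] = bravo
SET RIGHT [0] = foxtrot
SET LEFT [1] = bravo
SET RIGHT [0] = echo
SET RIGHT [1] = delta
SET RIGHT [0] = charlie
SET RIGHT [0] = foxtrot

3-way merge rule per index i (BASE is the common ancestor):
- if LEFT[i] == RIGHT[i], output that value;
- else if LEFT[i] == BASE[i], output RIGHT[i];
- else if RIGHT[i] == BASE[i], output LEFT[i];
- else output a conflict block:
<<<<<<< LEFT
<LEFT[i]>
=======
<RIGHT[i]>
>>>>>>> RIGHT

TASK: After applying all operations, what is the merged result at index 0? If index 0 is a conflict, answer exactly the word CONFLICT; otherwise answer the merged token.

Answer: foxtrot

Derivation:
Final LEFT:  [delta, bravo, echo]
Final RIGHT: [foxtrot, delta, alpha]
i=0: L=delta=BASE, R=foxtrot -> take RIGHT -> foxtrot
i=1: BASE=foxtrot L=bravo R=delta all differ -> CONFLICT
i=2: L=echo, R=alpha=BASE -> take LEFT -> echo
Index 0 -> foxtrot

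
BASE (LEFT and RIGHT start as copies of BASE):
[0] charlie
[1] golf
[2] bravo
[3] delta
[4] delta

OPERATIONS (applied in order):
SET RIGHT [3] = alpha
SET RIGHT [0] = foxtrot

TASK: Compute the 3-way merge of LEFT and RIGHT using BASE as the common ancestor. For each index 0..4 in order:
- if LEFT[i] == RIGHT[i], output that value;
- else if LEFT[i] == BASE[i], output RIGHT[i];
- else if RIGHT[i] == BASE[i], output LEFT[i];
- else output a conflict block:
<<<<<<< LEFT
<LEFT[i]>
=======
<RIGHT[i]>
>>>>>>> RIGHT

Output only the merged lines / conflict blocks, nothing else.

Final LEFT:  [charlie, golf, bravo, delta, delta]
Final RIGHT: [foxtrot, golf, bravo, alpha, delta]
i=0: L=charlie=BASE, R=foxtrot -> take RIGHT -> foxtrot
i=1: L=golf R=golf -> agree -> golf
i=2: L=bravo R=bravo -> agree -> bravo
i=3: L=delta=BASE, R=alpha -> take RIGHT -> alpha
i=4: L=delta R=delta -> agree -> delta

Answer: foxtrot
golf
bravo
alpha
delta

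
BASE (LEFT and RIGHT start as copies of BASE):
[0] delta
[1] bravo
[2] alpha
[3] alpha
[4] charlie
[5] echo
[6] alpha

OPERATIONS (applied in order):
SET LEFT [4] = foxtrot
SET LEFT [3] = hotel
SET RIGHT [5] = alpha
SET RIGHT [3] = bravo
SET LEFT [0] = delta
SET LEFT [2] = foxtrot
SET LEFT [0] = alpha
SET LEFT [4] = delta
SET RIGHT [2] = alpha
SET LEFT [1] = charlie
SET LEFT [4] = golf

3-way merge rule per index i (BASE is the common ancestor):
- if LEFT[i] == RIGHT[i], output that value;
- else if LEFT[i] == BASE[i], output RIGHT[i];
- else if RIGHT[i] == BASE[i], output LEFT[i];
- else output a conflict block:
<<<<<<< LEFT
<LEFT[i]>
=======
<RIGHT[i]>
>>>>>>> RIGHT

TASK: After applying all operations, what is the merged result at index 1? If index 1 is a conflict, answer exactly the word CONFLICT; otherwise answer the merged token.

Final LEFT:  [alpha, charlie, foxtrot, hotel, golf, echo, alpha]
Final RIGHT: [delta, bravo, alpha, bravo, charlie, alpha, alpha]
i=0: L=alpha, R=delta=BASE -> take LEFT -> alpha
i=1: L=charlie, R=bravo=BASE -> take LEFT -> charlie
i=2: L=foxtrot, R=alpha=BASE -> take LEFT -> foxtrot
i=3: BASE=alpha L=hotel R=bravo all differ -> CONFLICT
i=4: L=golf, R=charlie=BASE -> take LEFT -> golf
i=5: L=echo=BASE, R=alpha -> take RIGHT -> alpha
i=6: L=alpha R=alpha -> agree -> alpha
Index 1 -> charlie

Answer: charlie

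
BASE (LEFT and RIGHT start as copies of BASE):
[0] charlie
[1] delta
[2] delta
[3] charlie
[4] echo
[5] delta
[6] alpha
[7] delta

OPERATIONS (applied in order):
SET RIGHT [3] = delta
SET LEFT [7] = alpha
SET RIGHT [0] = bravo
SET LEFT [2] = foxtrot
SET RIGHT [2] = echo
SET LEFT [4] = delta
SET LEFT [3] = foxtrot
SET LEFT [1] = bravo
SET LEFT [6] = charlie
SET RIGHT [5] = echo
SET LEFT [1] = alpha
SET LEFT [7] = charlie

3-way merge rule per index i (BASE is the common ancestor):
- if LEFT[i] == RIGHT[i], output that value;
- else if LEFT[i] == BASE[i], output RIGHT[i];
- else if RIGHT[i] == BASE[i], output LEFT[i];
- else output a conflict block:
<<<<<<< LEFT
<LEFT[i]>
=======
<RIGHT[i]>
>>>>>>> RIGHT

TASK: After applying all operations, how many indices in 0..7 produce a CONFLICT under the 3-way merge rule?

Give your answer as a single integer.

Answer: 2

Derivation:
Final LEFT:  [charlie, alpha, foxtrot, foxtrot, delta, delta, charlie, charlie]
Final RIGHT: [bravo, delta, echo, delta, echo, echo, alpha, delta]
i=0: L=charlie=BASE, R=bravo -> take RIGHT -> bravo
i=1: L=alpha, R=delta=BASE -> take LEFT -> alpha
i=2: BASE=delta L=foxtrot R=echo all differ -> CONFLICT
i=3: BASE=charlie L=foxtrot R=delta all differ -> CONFLICT
i=4: L=delta, R=echo=BASE -> take LEFT -> delta
i=5: L=delta=BASE, R=echo -> take RIGHT -> echo
i=6: L=charlie, R=alpha=BASE -> take LEFT -> charlie
i=7: L=charlie, R=delta=BASE -> take LEFT -> charlie
Conflict count: 2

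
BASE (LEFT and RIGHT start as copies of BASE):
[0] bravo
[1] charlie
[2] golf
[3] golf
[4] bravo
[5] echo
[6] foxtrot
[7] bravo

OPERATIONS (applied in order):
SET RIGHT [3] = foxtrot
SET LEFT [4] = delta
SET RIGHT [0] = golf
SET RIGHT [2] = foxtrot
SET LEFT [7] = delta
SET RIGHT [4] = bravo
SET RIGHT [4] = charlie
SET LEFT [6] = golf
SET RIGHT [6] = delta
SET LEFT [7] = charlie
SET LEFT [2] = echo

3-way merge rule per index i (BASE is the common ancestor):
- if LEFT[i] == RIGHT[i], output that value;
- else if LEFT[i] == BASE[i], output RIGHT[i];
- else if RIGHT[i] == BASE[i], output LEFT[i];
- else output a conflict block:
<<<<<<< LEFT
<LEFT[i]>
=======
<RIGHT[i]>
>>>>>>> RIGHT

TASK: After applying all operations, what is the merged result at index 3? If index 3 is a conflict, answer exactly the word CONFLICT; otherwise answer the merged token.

Answer: foxtrot

Derivation:
Final LEFT:  [bravo, charlie, echo, golf, delta, echo, golf, charlie]
Final RIGHT: [golf, charlie, foxtrot, foxtrot, charlie, echo, delta, bravo]
i=0: L=bravo=BASE, R=golf -> take RIGHT -> golf
i=1: L=charlie R=charlie -> agree -> charlie
i=2: BASE=golf L=echo R=foxtrot all differ -> CONFLICT
i=3: L=golf=BASE, R=foxtrot -> take RIGHT -> foxtrot
i=4: BASE=bravo L=delta R=charlie all differ -> CONFLICT
i=5: L=echo R=echo -> agree -> echo
i=6: BASE=foxtrot L=golf R=delta all differ -> CONFLICT
i=7: L=charlie, R=bravo=BASE -> take LEFT -> charlie
Index 3 -> foxtrot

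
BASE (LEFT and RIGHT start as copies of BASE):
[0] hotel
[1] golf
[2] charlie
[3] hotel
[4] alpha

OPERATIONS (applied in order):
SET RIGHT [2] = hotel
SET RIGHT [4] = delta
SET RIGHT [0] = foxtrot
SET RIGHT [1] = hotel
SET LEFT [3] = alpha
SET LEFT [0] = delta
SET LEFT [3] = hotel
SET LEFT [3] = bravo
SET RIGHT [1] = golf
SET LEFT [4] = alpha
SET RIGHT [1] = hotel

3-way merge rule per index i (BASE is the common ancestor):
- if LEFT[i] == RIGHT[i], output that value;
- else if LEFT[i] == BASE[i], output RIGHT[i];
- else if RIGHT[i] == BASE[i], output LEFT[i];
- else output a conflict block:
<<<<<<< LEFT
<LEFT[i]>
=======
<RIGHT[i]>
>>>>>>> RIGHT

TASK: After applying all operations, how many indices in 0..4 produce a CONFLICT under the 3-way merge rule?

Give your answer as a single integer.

Answer: 1

Derivation:
Final LEFT:  [delta, golf, charlie, bravo, alpha]
Final RIGHT: [foxtrot, hotel, hotel, hotel, delta]
i=0: BASE=hotel L=delta R=foxtrot all differ -> CONFLICT
i=1: L=golf=BASE, R=hotel -> take RIGHT -> hotel
i=2: L=charlie=BASE, R=hotel -> take RIGHT -> hotel
i=3: L=bravo, R=hotel=BASE -> take LEFT -> bravo
i=4: L=alpha=BASE, R=delta -> take RIGHT -> delta
Conflict count: 1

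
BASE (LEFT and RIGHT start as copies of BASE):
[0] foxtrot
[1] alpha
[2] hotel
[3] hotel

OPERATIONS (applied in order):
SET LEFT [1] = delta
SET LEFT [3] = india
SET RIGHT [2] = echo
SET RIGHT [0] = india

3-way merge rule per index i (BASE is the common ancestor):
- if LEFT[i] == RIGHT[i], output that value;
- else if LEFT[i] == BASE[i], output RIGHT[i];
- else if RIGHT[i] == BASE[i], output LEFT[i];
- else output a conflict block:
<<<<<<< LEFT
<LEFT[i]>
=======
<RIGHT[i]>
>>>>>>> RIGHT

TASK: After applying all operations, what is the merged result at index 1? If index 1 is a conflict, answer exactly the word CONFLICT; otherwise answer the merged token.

Answer: delta

Derivation:
Final LEFT:  [foxtrot, delta, hotel, india]
Final RIGHT: [india, alpha, echo, hotel]
i=0: L=foxtrot=BASE, R=india -> take RIGHT -> india
i=1: L=delta, R=alpha=BASE -> take LEFT -> delta
i=2: L=hotel=BASE, R=echo -> take RIGHT -> echo
i=3: L=india, R=hotel=BASE -> take LEFT -> india
Index 1 -> delta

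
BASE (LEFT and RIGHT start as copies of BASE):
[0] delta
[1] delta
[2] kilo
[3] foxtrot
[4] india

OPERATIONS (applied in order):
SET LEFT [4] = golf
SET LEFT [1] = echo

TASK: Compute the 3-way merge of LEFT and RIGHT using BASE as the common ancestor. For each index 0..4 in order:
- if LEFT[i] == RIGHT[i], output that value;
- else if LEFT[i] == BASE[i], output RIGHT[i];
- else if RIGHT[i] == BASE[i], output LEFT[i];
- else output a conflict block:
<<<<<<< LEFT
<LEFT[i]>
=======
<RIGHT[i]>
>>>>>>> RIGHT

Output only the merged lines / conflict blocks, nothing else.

Answer: delta
echo
kilo
foxtrot
golf

Derivation:
Final LEFT:  [delta, echo, kilo, foxtrot, golf]
Final RIGHT: [delta, delta, kilo, foxtrot, india]
i=0: L=delta R=delta -> agree -> delta
i=1: L=echo, R=delta=BASE -> take LEFT -> echo
i=2: L=kilo R=kilo -> agree -> kilo
i=3: L=foxtrot R=foxtrot -> agree -> foxtrot
i=4: L=golf, R=india=BASE -> take LEFT -> golf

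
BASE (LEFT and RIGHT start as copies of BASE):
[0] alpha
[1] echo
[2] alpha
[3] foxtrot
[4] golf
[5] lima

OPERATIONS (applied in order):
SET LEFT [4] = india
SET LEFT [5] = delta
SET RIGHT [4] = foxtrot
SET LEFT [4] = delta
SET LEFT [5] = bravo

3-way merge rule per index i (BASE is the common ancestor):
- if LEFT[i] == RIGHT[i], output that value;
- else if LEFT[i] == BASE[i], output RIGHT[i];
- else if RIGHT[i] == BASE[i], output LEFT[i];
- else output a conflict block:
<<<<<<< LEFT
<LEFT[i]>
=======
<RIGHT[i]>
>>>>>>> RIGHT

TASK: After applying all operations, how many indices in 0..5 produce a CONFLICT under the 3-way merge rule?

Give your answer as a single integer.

Final LEFT:  [alpha, echo, alpha, foxtrot, delta, bravo]
Final RIGHT: [alpha, echo, alpha, foxtrot, foxtrot, lima]
i=0: L=alpha R=alpha -> agree -> alpha
i=1: L=echo R=echo -> agree -> echo
i=2: L=alpha R=alpha -> agree -> alpha
i=3: L=foxtrot R=foxtrot -> agree -> foxtrot
i=4: BASE=golf L=delta R=foxtrot all differ -> CONFLICT
i=5: L=bravo, R=lima=BASE -> take LEFT -> bravo
Conflict count: 1

Answer: 1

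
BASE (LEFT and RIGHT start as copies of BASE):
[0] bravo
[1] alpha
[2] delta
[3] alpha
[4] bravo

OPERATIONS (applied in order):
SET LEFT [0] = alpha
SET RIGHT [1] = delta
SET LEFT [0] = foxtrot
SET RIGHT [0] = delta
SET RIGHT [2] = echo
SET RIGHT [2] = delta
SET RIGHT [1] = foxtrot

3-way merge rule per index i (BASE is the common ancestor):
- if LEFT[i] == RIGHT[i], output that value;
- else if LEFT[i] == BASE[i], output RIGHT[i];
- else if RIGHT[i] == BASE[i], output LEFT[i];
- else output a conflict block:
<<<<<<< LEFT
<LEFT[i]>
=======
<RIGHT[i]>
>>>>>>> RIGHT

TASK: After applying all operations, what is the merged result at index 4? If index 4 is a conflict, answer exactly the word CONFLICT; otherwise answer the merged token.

Final LEFT:  [foxtrot, alpha, delta, alpha, bravo]
Final RIGHT: [delta, foxtrot, delta, alpha, bravo]
i=0: BASE=bravo L=foxtrot R=delta all differ -> CONFLICT
i=1: L=alpha=BASE, R=foxtrot -> take RIGHT -> foxtrot
i=2: L=delta R=delta -> agree -> delta
i=3: L=alpha R=alpha -> agree -> alpha
i=4: L=bravo R=bravo -> agree -> bravo
Index 4 -> bravo

Answer: bravo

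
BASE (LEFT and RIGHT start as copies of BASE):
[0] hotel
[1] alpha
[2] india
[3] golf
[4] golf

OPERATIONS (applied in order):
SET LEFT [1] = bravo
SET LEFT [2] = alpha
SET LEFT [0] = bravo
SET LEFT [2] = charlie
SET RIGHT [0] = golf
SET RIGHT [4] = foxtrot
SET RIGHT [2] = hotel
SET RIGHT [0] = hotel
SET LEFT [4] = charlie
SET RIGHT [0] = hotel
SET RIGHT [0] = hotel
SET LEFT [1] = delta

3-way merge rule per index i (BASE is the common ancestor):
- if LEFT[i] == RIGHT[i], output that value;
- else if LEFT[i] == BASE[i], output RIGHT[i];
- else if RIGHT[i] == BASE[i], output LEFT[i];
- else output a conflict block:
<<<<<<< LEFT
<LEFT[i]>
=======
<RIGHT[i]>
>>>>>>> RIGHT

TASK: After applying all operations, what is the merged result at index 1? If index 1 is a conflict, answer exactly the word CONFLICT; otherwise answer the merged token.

Final LEFT:  [bravo, delta, charlie, golf, charlie]
Final RIGHT: [hotel, alpha, hotel, golf, foxtrot]
i=0: L=bravo, R=hotel=BASE -> take LEFT -> bravo
i=1: L=delta, R=alpha=BASE -> take LEFT -> delta
i=2: BASE=india L=charlie R=hotel all differ -> CONFLICT
i=3: L=golf R=golf -> agree -> golf
i=4: BASE=golf L=charlie R=foxtrot all differ -> CONFLICT
Index 1 -> delta

Answer: delta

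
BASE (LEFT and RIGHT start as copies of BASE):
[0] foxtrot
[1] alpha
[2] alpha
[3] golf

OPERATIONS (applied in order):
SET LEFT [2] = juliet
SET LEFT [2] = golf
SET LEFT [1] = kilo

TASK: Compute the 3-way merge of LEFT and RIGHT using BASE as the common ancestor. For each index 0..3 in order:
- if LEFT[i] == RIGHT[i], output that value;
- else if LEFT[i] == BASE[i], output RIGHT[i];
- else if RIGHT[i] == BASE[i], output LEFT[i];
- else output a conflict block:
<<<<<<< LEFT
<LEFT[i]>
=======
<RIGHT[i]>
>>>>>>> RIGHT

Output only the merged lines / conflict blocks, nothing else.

Final LEFT:  [foxtrot, kilo, golf, golf]
Final RIGHT: [foxtrot, alpha, alpha, golf]
i=0: L=foxtrot R=foxtrot -> agree -> foxtrot
i=1: L=kilo, R=alpha=BASE -> take LEFT -> kilo
i=2: L=golf, R=alpha=BASE -> take LEFT -> golf
i=3: L=golf R=golf -> agree -> golf

Answer: foxtrot
kilo
golf
golf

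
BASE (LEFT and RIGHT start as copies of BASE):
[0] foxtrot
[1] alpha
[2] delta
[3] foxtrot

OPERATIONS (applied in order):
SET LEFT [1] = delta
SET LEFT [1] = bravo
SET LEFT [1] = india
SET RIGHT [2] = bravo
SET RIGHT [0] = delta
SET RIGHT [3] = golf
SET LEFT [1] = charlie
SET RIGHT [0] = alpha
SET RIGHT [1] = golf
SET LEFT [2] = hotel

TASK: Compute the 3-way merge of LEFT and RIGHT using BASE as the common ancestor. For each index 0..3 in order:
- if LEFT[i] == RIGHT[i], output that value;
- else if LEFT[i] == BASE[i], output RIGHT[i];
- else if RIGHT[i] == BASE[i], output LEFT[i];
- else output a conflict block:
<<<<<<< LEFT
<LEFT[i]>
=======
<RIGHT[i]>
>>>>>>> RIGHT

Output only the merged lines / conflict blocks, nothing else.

Answer: alpha
<<<<<<< LEFT
charlie
=======
golf
>>>>>>> RIGHT
<<<<<<< LEFT
hotel
=======
bravo
>>>>>>> RIGHT
golf

Derivation:
Final LEFT:  [foxtrot, charlie, hotel, foxtrot]
Final RIGHT: [alpha, golf, bravo, golf]
i=0: L=foxtrot=BASE, R=alpha -> take RIGHT -> alpha
i=1: BASE=alpha L=charlie R=golf all differ -> CONFLICT
i=2: BASE=delta L=hotel R=bravo all differ -> CONFLICT
i=3: L=foxtrot=BASE, R=golf -> take RIGHT -> golf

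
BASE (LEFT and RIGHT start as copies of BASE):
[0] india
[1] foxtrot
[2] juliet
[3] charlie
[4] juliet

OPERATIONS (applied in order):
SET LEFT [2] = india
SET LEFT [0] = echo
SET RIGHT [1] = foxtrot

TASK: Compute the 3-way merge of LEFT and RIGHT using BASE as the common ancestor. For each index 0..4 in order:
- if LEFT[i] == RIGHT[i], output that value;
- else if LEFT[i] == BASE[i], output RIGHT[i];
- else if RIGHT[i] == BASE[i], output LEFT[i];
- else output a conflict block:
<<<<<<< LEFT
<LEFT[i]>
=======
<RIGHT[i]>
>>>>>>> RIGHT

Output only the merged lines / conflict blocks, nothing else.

Answer: echo
foxtrot
india
charlie
juliet

Derivation:
Final LEFT:  [echo, foxtrot, india, charlie, juliet]
Final RIGHT: [india, foxtrot, juliet, charlie, juliet]
i=0: L=echo, R=india=BASE -> take LEFT -> echo
i=1: L=foxtrot R=foxtrot -> agree -> foxtrot
i=2: L=india, R=juliet=BASE -> take LEFT -> india
i=3: L=charlie R=charlie -> agree -> charlie
i=4: L=juliet R=juliet -> agree -> juliet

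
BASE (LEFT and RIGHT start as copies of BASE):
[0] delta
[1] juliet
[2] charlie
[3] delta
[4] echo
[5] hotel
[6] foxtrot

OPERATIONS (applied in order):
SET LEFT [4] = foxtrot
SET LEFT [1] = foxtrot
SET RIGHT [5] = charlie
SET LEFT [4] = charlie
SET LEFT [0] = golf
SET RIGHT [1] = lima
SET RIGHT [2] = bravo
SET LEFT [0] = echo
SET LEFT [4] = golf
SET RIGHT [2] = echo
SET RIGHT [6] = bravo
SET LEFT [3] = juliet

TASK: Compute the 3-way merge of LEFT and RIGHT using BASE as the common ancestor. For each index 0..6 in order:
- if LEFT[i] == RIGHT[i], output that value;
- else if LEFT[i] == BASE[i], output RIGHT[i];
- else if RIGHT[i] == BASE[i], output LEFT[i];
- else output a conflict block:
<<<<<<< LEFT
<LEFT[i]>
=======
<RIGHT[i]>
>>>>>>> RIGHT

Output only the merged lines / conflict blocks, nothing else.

Answer: echo
<<<<<<< LEFT
foxtrot
=======
lima
>>>>>>> RIGHT
echo
juliet
golf
charlie
bravo

Derivation:
Final LEFT:  [echo, foxtrot, charlie, juliet, golf, hotel, foxtrot]
Final RIGHT: [delta, lima, echo, delta, echo, charlie, bravo]
i=0: L=echo, R=delta=BASE -> take LEFT -> echo
i=1: BASE=juliet L=foxtrot R=lima all differ -> CONFLICT
i=2: L=charlie=BASE, R=echo -> take RIGHT -> echo
i=3: L=juliet, R=delta=BASE -> take LEFT -> juliet
i=4: L=golf, R=echo=BASE -> take LEFT -> golf
i=5: L=hotel=BASE, R=charlie -> take RIGHT -> charlie
i=6: L=foxtrot=BASE, R=bravo -> take RIGHT -> bravo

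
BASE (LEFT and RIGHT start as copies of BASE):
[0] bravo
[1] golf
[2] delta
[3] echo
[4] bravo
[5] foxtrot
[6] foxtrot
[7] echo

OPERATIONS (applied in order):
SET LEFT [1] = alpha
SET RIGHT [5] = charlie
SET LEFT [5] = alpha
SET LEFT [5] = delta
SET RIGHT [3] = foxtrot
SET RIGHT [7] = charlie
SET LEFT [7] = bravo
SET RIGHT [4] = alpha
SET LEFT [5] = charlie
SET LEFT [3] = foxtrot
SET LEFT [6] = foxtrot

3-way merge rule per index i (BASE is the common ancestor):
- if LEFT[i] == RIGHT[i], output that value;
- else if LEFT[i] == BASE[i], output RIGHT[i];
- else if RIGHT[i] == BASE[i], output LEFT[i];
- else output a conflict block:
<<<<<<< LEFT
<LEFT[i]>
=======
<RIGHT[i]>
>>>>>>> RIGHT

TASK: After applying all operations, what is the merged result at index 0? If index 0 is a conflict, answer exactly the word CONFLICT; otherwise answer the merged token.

Answer: bravo

Derivation:
Final LEFT:  [bravo, alpha, delta, foxtrot, bravo, charlie, foxtrot, bravo]
Final RIGHT: [bravo, golf, delta, foxtrot, alpha, charlie, foxtrot, charlie]
i=0: L=bravo R=bravo -> agree -> bravo
i=1: L=alpha, R=golf=BASE -> take LEFT -> alpha
i=2: L=delta R=delta -> agree -> delta
i=3: L=foxtrot R=foxtrot -> agree -> foxtrot
i=4: L=bravo=BASE, R=alpha -> take RIGHT -> alpha
i=5: L=charlie R=charlie -> agree -> charlie
i=6: L=foxtrot R=foxtrot -> agree -> foxtrot
i=7: BASE=echo L=bravo R=charlie all differ -> CONFLICT
Index 0 -> bravo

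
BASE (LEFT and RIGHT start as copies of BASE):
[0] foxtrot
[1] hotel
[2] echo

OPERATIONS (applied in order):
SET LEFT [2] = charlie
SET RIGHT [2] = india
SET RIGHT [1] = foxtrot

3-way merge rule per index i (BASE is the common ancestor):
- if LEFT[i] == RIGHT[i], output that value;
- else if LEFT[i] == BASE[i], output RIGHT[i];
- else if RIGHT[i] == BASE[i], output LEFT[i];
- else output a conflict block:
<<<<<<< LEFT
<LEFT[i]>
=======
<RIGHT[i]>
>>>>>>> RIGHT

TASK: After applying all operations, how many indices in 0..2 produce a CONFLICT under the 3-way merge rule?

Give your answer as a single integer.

Answer: 1

Derivation:
Final LEFT:  [foxtrot, hotel, charlie]
Final RIGHT: [foxtrot, foxtrot, india]
i=0: L=foxtrot R=foxtrot -> agree -> foxtrot
i=1: L=hotel=BASE, R=foxtrot -> take RIGHT -> foxtrot
i=2: BASE=echo L=charlie R=india all differ -> CONFLICT
Conflict count: 1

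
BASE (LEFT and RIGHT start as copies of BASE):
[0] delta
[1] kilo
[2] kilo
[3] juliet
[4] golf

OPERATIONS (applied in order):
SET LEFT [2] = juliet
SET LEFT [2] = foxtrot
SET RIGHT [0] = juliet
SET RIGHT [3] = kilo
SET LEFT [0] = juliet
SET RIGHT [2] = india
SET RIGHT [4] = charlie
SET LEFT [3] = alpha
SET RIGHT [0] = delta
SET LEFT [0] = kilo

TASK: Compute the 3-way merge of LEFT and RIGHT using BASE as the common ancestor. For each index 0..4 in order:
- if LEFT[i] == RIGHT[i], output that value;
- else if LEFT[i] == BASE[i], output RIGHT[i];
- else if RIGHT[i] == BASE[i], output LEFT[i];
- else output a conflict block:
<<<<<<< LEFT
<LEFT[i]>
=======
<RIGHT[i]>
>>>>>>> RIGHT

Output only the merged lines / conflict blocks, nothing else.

Answer: kilo
kilo
<<<<<<< LEFT
foxtrot
=======
india
>>>>>>> RIGHT
<<<<<<< LEFT
alpha
=======
kilo
>>>>>>> RIGHT
charlie

Derivation:
Final LEFT:  [kilo, kilo, foxtrot, alpha, golf]
Final RIGHT: [delta, kilo, india, kilo, charlie]
i=0: L=kilo, R=delta=BASE -> take LEFT -> kilo
i=1: L=kilo R=kilo -> agree -> kilo
i=2: BASE=kilo L=foxtrot R=india all differ -> CONFLICT
i=3: BASE=juliet L=alpha R=kilo all differ -> CONFLICT
i=4: L=golf=BASE, R=charlie -> take RIGHT -> charlie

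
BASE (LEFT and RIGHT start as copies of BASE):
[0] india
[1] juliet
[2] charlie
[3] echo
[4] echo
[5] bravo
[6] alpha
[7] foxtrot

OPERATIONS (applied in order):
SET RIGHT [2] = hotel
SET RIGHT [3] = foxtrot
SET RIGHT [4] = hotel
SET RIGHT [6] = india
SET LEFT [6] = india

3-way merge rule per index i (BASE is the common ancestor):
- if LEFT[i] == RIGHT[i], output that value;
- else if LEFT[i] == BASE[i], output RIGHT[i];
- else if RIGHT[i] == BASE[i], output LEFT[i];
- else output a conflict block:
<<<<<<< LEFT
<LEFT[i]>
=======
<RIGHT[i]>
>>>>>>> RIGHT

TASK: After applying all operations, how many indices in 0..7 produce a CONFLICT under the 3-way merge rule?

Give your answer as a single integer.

Answer: 0

Derivation:
Final LEFT:  [india, juliet, charlie, echo, echo, bravo, india, foxtrot]
Final RIGHT: [india, juliet, hotel, foxtrot, hotel, bravo, india, foxtrot]
i=0: L=india R=india -> agree -> india
i=1: L=juliet R=juliet -> agree -> juliet
i=2: L=charlie=BASE, R=hotel -> take RIGHT -> hotel
i=3: L=echo=BASE, R=foxtrot -> take RIGHT -> foxtrot
i=4: L=echo=BASE, R=hotel -> take RIGHT -> hotel
i=5: L=bravo R=bravo -> agree -> bravo
i=6: L=india R=india -> agree -> india
i=7: L=foxtrot R=foxtrot -> agree -> foxtrot
Conflict count: 0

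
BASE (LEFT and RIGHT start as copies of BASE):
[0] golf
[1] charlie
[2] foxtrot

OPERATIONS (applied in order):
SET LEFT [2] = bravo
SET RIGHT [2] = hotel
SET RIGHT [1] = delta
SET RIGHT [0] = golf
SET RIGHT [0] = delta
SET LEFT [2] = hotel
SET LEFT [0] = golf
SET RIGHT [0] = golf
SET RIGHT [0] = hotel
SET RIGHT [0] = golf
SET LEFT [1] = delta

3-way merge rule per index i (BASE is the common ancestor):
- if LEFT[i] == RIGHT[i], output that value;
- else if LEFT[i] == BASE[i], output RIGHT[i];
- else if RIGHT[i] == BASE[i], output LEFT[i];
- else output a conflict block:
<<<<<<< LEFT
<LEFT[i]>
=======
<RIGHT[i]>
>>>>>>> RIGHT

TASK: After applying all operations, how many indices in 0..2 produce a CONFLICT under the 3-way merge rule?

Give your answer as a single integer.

Answer: 0

Derivation:
Final LEFT:  [golf, delta, hotel]
Final RIGHT: [golf, delta, hotel]
i=0: L=golf R=golf -> agree -> golf
i=1: L=delta R=delta -> agree -> delta
i=2: L=hotel R=hotel -> agree -> hotel
Conflict count: 0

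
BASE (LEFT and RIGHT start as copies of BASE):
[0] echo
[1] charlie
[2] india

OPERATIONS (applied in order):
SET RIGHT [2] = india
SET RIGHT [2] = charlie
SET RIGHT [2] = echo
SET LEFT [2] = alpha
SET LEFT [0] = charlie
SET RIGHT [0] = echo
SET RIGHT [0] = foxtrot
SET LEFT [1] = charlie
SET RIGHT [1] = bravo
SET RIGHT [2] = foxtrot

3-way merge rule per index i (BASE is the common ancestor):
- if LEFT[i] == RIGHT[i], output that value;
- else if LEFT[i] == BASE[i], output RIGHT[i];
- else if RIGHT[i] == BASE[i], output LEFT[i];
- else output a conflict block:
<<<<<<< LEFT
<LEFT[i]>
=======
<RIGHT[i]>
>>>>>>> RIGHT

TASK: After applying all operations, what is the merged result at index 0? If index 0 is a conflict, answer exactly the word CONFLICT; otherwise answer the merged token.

Answer: CONFLICT

Derivation:
Final LEFT:  [charlie, charlie, alpha]
Final RIGHT: [foxtrot, bravo, foxtrot]
i=0: BASE=echo L=charlie R=foxtrot all differ -> CONFLICT
i=1: L=charlie=BASE, R=bravo -> take RIGHT -> bravo
i=2: BASE=india L=alpha R=foxtrot all differ -> CONFLICT
Index 0 -> CONFLICT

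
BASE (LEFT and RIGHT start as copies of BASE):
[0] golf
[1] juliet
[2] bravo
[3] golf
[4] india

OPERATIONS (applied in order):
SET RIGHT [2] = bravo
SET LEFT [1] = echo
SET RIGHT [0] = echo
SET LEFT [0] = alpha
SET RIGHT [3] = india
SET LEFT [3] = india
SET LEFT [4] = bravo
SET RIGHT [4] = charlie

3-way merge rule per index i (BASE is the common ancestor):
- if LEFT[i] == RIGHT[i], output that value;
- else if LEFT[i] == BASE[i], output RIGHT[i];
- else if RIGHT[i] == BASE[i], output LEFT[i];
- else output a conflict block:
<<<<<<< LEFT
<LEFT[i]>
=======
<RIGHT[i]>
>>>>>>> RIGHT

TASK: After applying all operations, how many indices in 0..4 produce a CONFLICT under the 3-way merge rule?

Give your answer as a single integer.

Final LEFT:  [alpha, echo, bravo, india, bravo]
Final RIGHT: [echo, juliet, bravo, india, charlie]
i=0: BASE=golf L=alpha R=echo all differ -> CONFLICT
i=1: L=echo, R=juliet=BASE -> take LEFT -> echo
i=2: L=bravo R=bravo -> agree -> bravo
i=3: L=india R=india -> agree -> india
i=4: BASE=india L=bravo R=charlie all differ -> CONFLICT
Conflict count: 2

Answer: 2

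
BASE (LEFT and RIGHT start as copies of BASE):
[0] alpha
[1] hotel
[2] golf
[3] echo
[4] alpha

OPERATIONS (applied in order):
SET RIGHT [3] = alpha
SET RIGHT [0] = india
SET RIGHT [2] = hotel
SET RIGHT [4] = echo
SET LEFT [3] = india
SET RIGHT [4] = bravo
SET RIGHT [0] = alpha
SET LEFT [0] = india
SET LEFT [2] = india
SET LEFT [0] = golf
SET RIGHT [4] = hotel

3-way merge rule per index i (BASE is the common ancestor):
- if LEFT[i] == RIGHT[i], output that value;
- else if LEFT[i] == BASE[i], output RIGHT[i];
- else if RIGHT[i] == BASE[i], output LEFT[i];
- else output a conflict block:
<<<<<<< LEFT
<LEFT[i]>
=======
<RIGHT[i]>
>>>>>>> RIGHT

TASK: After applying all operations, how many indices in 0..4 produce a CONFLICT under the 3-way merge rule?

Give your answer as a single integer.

Final LEFT:  [golf, hotel, india, india, alpha]
Final RIGHT: [alpha, hotel, hotel, alpha, hotel]
i=0: L=golf, R=alpha=BASE -> take LEFT -> golf
i=1: L=hotel R=hotel -> agree -> hotel
i=2: BASE=golf L=india R=hotel all differ -> CONFLICT
i=3: BASE=echo L=india R=alpha all differ -> CONFLICT
i=4: L=alpha=BASE, R=hotel -> take RIGHT -> hotel
Conflict count: 2

Answer: 2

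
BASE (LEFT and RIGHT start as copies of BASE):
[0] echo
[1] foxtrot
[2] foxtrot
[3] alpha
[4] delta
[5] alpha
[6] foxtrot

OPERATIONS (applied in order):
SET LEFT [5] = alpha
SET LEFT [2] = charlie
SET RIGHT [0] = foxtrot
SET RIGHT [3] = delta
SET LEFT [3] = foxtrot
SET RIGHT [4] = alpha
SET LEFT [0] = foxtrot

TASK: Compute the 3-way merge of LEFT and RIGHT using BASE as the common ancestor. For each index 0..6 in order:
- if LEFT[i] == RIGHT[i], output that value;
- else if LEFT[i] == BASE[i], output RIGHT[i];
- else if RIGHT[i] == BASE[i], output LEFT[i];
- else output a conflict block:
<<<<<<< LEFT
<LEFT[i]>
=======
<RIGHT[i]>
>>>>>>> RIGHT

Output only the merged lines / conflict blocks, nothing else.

Final LEFT:  [foxtrot, foxtrot, charlie, foxtrot, delta, alpha, foxtrot]
Final RIGHT: [foxtrot, foxtrot, foxtrot, delta, alpha, alpha, foxtrot]
i=0: L=foxtrot R=foxtrot -> agree -> foxtrot
i=1: L=foxtrot R=foxtrot -> agree -> foxtrot
i=2: L=charlie, R=foxtrot=BASE -> take LEFT -> charlie
i=3: BASE=alpha L=foxtrot R=delta all differ -> CONFLICT
i=4: L=delta=BASE, R=alpha -> take RIGHT -> alpha
i=5: L=alpha R=alpha -> agree -> alpha
i=6: L=foxtrot R=foxtrot -> agree -> foxtrot

Answer: foxtrot
foxtrot
charlie
<<<<<<< LEFT
foxtrot
=======
delta
>>>>>>> RIGHT
alpha
alpha
foxtrot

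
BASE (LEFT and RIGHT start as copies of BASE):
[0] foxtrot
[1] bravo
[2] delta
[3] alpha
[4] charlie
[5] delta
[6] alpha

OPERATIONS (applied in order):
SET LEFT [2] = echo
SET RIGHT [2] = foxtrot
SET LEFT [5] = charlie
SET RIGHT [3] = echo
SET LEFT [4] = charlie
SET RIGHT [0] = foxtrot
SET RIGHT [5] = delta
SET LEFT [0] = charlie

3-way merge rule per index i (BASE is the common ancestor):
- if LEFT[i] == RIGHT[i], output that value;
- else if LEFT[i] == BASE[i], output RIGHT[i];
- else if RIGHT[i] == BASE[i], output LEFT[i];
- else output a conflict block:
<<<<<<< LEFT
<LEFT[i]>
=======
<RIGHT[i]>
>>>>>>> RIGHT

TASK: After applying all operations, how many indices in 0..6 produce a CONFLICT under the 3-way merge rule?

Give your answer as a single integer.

Final LEFT:  [charlie, bravo, echo, alpha, charlie, charlie, alpha]
Final RIGHT: [foxtrot, bravo, foxtrot, echo, charlie, delta, alpha]
i=0: L=charlie, R=foxtrot=BASE -> take LEFT -> charlie
i=1: L=bravo R=bravo -> agree -> bravo
i=2: BASE=delta L=echo R=foxtrot all differ -> CONFLICT
i=3: L=alpha=BASE, R=echo -> take RIGHT -> echo
i=4: L=charlie R=charlie -> agree -> charlie
i=5: L=charlie, R=delta=BASE -> take LEFT -> charlie
i=6: L=alpha R=alpha -> agree -> alpha
Conflict count: 1

Answer: 1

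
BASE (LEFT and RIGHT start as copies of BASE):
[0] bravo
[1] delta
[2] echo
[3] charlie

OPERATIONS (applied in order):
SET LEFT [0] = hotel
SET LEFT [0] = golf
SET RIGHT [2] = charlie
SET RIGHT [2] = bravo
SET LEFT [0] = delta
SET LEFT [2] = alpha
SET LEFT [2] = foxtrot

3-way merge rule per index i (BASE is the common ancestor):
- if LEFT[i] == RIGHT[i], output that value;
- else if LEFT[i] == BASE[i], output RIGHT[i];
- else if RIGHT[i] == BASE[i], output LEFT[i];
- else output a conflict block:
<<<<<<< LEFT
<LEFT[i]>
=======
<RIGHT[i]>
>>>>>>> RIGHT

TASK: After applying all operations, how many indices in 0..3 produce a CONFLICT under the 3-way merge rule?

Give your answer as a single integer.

Answer: 1

Derivation:
Final LEFT:  [delta, delta, foxtrot, charlie]
Final RIGHT: [bravo, delta, bravo, charlie]
i=0: L=delta, R=bravo=BASE -> take LEFT -> delta
i=1: L=delta R=delta -> agree -> delta
i=2: BASE=echo L=foxtrot R=bravo all differ -> CONFLICT
i=3: L=charlie R=charlie -> agree -> charlie
Conflict count: 1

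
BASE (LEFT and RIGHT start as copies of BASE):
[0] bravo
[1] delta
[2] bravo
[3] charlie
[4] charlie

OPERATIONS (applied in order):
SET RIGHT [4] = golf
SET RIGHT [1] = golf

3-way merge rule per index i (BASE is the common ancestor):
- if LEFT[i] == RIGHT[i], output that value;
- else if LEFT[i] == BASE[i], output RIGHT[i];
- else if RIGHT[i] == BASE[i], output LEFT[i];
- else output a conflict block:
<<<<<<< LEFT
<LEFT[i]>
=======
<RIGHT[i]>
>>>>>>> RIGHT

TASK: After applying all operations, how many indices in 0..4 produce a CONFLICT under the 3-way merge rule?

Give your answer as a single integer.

Final LEFT:  [bravo, delta, bravo, charlie, charlie]
Final RIGHT: [bravo, golf, bravo, charlie, golf]
i=0: L=bravo R=bravo -> agree -> bravo
i=1: L=delta=BASE, R=golf -> take RIGHT -> golf
i=2: L=bravo R=bravo -> agree -> bravo
i=3: L=charlie R=charlie -> agree -> charlie
i=4: L=charlie=BASE, R=golf -> take RIGHT -> golf
Conflict count: 0

Answer: 0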